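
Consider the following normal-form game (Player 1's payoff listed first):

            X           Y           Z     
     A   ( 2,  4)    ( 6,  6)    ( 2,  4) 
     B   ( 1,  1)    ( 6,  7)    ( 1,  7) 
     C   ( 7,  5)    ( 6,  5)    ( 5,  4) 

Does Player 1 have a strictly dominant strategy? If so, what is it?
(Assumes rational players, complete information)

No strictly dominant strategy exists for Player 1

Work:
A strategy strictly dominates another if it gives a strictly higher payoff against every opponent action. Compare each pair of P1's strategies column-by-column:
  A vs B: [2 vs 1, 6 vs 6, 2 vs 1] → A does not strictly dominate B (column Y: 6 ≤ 6)
  A vs C: [2 vs 7, 6 vs 6, 2 vs 5] → A does not strictly dominate C (column X: 2 ≤ 7)
  B vs A: [1 vs 2, 6 vs 6, 1 vs 2] → B does not strictly dominate A (column X: 1 ≤ 2)
  B vs C: [1 vs 7, 6 vs 6, 1 vs 5] → B does not strictly dominate C (column X: 1 ≤ 7)
  C vs A: [7 vs 2, 6 vs 6, 5 vs 2] → C does not strictly dominate A (column Y: 6 ≤ 6)
  C vs B: [7 vs 1, 6 vs 6, 5 vs 1] → C does not strictly dominate B (column Y: 6 ≤ 6)
No single strategy strictly dominates all others → no strictly dominant strategy.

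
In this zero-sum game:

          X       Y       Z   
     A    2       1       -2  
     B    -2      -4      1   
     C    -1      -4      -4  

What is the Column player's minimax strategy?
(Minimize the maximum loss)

Column should play Y or Z (all achieve the minimum), value = 1

Work:
Column player minimizes Row's maximum payoff:
Column X: max payoff to Row = 2
Column Y: max payoff to Row = 1
Column Z: max payoff to Row = 1
Minimum is 1, achieved by columns Y, Z (tied).
Each of Y or Z is a minimax strategy.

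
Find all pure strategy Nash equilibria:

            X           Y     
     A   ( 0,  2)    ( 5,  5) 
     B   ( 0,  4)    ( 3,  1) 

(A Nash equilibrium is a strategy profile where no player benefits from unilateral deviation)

Nash equilibrium: (A, Y), (B, X)

Work:
Best responses:
  P1 vs X: payoffs [0, 0] → best response A/B (payoff 0)
  P1 vs Y: payoffs [5, 3] → best response A (payoff 5)
  P2 vs A: payoffs [2, 5] → best response Y (payoff 5)
  P2 vs B: payoffs [4, 1] → best response X (payoff 4)
Mutual best responses: (A,Y), (B,X) → Nash equilibria.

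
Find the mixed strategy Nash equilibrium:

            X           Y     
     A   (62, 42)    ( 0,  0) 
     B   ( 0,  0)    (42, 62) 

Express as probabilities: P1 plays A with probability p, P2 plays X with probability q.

p = 0.5962, q = 0.4038

Work:
Find probabilities that make opponent indifferent:
P2 chooses q to make P1 indifferent between A and B
P1 chooses p to make P2 indifferent between X and Y
Mixed NE: P1 plays (A: 0.5962, B: 0.4038), P2 plays (X: 0.4038, Y: 0.5962)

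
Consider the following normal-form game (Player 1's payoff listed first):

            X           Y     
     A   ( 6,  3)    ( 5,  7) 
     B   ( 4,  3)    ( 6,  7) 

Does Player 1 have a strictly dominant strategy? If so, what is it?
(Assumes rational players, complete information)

No strictly dominant strategy exists for Player 1

Work:
A strategy strictly dominates another if it gives a strictly higher payoff against every opponent action. Compare each pair of P1's strategies column-by-column:
  A vs B: [6 vs 4, 5 vs 6] → A does not strictly dominate B (column Y: 5 ≤ 6)
  B vs A: [4 vs 6, 6 vs 5] → B does not strictly dominate A (column X: 4 ≤ 6)
No single strategy strictly dominates all others → no strictly dominant strategy.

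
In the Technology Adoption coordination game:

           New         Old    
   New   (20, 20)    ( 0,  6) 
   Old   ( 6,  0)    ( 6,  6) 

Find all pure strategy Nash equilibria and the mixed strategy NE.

Pure NE: (New, New) and (Old, Old); Mixed NE: p = 0.3, q = 0.3

Work:
Check pure NE:
(New, New): (20, 20) - no unilateral deviation beneficial
(Old, Old): (6, 6) - no unilateral deviation beneficial
Mixed NE: P1 plays New with p = 0.3, P2 plays New with q = 0.3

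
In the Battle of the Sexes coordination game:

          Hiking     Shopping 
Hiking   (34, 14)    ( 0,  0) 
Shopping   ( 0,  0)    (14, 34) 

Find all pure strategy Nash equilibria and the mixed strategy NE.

Pure NE: (Hiking, Hiking) and (Shopping, Shopping); Mixed NE: p = 0.7083, q = 0.2917

Work:
Check pure NE:
(Hiking, Hiking): (34, 14) - no unilateral deviation beneficial
(Shopping, Shopping): (14, 34) - no unilateral deviation beneficial
Mixed NE: P1 plays Hiking with p = 0.7083, P2 plays Hiking with q = 0.2917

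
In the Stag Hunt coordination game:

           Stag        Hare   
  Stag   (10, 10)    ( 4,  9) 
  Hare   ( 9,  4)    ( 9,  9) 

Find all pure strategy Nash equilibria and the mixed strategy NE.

Pure NE: (Stag, Stag) and (Hare, Hare); Mixed NE: p = 0.8333, q = 0.8333

Work:
Check pure NE:
(Stag, Stag): (10, 10) - no unilateral deviation beneficial
(Hare, Hare): (9, 9) - no unilateral deviation beneficial
Mixed NE: P1 plays Stag with p = 0.8333, P2 plays Stag with q = 0.8333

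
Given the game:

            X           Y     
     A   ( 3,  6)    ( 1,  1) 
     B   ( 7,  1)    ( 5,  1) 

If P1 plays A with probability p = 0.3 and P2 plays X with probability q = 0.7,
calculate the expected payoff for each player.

E[P1] = 5.2, E[P2] = 2.05

Work:
E[P1] = p·q·π₁(A,X) + p·(1-q)·π₁(A,Y) + (1-p)·q·π₁(B,X) + (1-p)·(1-q)·π₁(B,Y)
= 0.3·0.7·3 + 0.3·0.3·1 + 0.7·0.7·7 + 0.7·0.3·5
= 5.2

E[P2] = 2.05 (similar calculation)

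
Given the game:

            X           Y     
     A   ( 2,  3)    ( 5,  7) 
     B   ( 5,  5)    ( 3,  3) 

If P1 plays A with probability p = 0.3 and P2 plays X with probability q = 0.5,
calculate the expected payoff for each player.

E[P1] = 3.85, E[P2] = 4.3

Work:
E[P1] = p·q·π₁(A,X) + p·(1-q)·π₁(A,Y) + (1-p)·q·π₁(B,X) + (1-p)·(1-q)·π₁(B,Y)
= 0.3·0.5·2 + 0.3·0.5·5 + 0.7·0.5·5 + 0.7·0.5·3
= 3.85

E[P2] = 4.3 (similar calculation)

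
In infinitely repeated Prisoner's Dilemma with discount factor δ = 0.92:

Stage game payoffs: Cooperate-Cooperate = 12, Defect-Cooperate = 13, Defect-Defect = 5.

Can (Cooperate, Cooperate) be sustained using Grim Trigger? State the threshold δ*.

δ* = 0.125; since δ = 0.92 ≥ 0.125, cooperation can be sustained

Work:
For Grim Trigger:
Cooperate forever: 12/(1-δ)
Defect then punished: 13 + 5·δ/(1-δ)
Need: 12/(1-δ) ≥ 13 + 5·δ/(1-δ)
Solving: δ ≥ (T-R)/(T-P) = (13-12)/(13-5) = 0.125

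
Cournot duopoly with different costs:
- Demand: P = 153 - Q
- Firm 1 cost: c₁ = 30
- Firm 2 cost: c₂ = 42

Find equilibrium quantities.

q₁* = 45.0, q₂* = 33.0

Work:
Reaction: q₁ = (153 - 30 - q₂)/2
Reaction: q₂ = (153 - 42 - q₁)/2
Solve simultaneously:
q₁* = (153 - 2×30 + 42)/3 = 45.0
q₂* = (153 - 2×42 + 30)/3 = 33.0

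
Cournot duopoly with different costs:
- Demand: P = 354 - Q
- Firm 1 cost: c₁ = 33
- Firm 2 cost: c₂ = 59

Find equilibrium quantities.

q₁* = 115.67, q₂* = 89.67

Work:
Reaction: q₁ = (354 - 33 - q₂)/2
Reaction: q₂ = (354 - 59 - q₁)/2
Solve simultaneously:
q₁* = (354 - 2×33 + 59)/3 = 115.67
q₂* = (354 - 2×59 + 33)/3 = 89.67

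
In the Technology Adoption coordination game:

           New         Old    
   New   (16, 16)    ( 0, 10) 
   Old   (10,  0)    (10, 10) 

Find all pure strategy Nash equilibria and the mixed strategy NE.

Pure NE: (New, New) and (Old, Old); Mixed NE: p = 0.625, q = 0.625

Work:
Check pure NE:
(New, New): (16, 16) - no unilateral deviation beneficial
(Old, Old): (10, 10) - no unilateral deviation beneficial
Mixed NE: P1 plays New with p = 0.625, P2 plays New with q = 0.625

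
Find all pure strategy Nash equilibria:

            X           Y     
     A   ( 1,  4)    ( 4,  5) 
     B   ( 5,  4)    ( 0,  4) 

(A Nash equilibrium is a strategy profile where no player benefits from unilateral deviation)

Nash equilibrium: (A, Y), (B, X)

Work:
Best responses:
  P1 vs X: payoffs [1, 5] → best response B (payoff 5)
  P1 vs Y: payoffs [4, 0] → best response A (payoff 4)
  P2 vs A: payoffs [4, 5] → best response Y (payoff 5)
  P2 vs B: payoffs [4, 4] → best response X/Y (payoff 4)
Mutual best responses: (A,Y), (B,X) → Nash equilibria.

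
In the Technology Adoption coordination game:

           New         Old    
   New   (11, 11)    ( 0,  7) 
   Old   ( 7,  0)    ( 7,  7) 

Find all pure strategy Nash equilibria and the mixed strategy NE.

Pure NE: (New, New) and (Old, Old); Mixed NE: p = 0.6364, q = 0.6364

Work:
Check pure NE:
(New, New): (11, 11) - no unilateral deviation beneficial
(Old, Old): (7, 7) - no unilateral deviation beneficial
Mixed NE: P1 plays New with p = 0.6364, P2 plays New with q = 0.6364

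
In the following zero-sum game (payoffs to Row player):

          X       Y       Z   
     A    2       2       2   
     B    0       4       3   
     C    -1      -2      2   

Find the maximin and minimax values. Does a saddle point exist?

Maximin = 2, Minimax = 2, Saddle: True

Work:
Row minimums: [2, 0, -2] → maximin = 2
Column maximums: [2, 4, 3] → minimax = 2
Saddle point exists! Game value = 2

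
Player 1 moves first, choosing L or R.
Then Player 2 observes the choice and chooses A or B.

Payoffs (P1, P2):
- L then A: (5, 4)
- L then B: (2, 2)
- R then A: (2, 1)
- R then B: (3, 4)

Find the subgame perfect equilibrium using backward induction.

P1 plays L, P2 plays A after L and B after R; Payoff (5, 4)

Work:
Backward induction:
After L: P2 chooses A → P1 gets 5
After R: P2 chooses B → P1 gets 3
P1 chooses L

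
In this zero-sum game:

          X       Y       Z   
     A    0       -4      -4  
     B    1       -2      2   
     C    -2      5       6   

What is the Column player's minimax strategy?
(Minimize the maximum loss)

Column should play X, value = 1

Work:
Column player minimizes Row's maximum payoff:
Column X: max payoff to Row = 1
Column Y: max payoff to Row = 5
Column Z: max payoff to Row = 6
Minimum is 1, achieved by column X.
Minimax strategy: X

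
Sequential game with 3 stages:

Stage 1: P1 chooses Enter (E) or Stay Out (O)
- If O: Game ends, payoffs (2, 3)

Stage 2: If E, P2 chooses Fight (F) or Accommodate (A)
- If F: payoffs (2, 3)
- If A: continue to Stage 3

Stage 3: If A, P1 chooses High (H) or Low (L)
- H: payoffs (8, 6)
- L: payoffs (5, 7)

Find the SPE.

SPE: (E, A, H); Outcome (8, 6)

Work:
Stage 3: P1 chooses H (8 vs 5)
Stage 2: P2: F->3, A->6 (anticipating H). Choose A
Stage 1: P1: O->2, E->8 (anticipating A, H). Choose E
SPE path: E -> A -> H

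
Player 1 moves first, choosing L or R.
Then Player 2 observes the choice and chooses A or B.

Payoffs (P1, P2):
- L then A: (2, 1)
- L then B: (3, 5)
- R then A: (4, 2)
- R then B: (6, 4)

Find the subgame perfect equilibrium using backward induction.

P1 plays R, P2 plays B after L and B after R; Payoff (6, 4)

Work:
Backward induction:
After L: P2 chooses B → P1 gets 3
After R: P2 chooses B → P1 gets 6
P1 chooses R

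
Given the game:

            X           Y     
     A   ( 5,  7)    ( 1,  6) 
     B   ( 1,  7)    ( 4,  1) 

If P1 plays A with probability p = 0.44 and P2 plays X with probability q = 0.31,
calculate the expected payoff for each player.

E[P1] = 2.7048, E[P2] = 4.378

Work:
E[P1] = p·q·π₁(A,X) + p·(1-q)·π₁(A,Y) + (1-p)·q·π₁(B,X) + (1-p)·(1-q)·π₁(B,Y)
= 0.44·0.31·5 + 0.44·0.69·1 + 0.56·0.31·1 + 0.56·0.69·4
= 2.7048

E[P2] = 4.378 (similar calculation)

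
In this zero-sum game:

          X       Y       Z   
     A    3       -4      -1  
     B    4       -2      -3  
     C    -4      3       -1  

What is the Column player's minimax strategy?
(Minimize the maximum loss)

Column should play Z, value = -1

Work:
Column player minimizes Row's maximum payoff:
Column X: max payoff to Row = 4
Column Y: max payoff to Row = 3
Column Z: max payoff to Row = -1
Minimum is -1, achieved by column Z.
Minimax strategy: Z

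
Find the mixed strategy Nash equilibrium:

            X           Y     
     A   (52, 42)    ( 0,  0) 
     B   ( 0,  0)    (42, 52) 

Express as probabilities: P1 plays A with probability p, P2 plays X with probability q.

p = 0.5532, q = 0.4468

Work:
Find probabilities that make opponent indifferent:
P2 chooses q to make P1 indifferent between A and B
P1 chooses p to make P2 indifferent between X and Y
Mixed NE: P1 plays (A: 0.5532, B: 0.4468), P2 plays (X: 0.4468, Y: 0.5532)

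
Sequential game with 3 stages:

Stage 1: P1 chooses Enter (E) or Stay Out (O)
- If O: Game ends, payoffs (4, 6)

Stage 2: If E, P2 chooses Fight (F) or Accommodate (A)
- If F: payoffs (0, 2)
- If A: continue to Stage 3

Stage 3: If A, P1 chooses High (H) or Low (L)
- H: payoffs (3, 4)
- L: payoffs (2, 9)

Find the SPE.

SPE: (O, A, H); Outcome (4, 6)

Work:
Stage 3: P1 chooses H (3 vs 2)
Stage 2: P2: F->2, A->4 (anticipating H). Choose A
Stage 1: P1: O->4, E->3 (anticipating A, H). Choose O
SPE path: O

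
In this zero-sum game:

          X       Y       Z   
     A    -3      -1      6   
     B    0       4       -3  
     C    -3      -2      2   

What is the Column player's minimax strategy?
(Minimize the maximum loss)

Column should play X, value = 0

Work:
Column player minimizes Row's maximum payoff:
Column X: max payoff to Row = 0
Column Y: max payoff to Row = 4
Column Z: max payoff to Row = 6
Minimum is 0, achieved by column X.
Minimax strategy: X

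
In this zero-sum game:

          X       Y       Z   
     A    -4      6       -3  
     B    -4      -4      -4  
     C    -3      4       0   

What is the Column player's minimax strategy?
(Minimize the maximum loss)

Column should play X, value = -3

Work:
Column player minimizes Row's maximum payoff:
Column X: max payoff to Row = -3
Column Y: max payoff to Row = 6
Column Z: max payoff to Row = 0
Minimum is -3, achieved by column X.
Minimax strategy: X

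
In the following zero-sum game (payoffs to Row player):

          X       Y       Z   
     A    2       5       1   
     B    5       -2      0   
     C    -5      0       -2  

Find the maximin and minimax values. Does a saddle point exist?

Maximin = 1, Minimax = 1, Saddle: True

Work:
Row minimums: [1, -2, -5] → maximin = 1
Column maximums: [5, 5, 1] → minimax = 1
Saddle point exists! Game value = 1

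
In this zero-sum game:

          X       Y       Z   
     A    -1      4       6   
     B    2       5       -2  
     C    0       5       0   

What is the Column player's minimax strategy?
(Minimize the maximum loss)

Column should play X, value = 2

Work:
Column player minimizes Row's maximum payoff:
Column X: max payoff to Row = 2
Column Y: max payoff to Row = 5
Column Z: max payoff to Row = 6
Minimum is 2, achieved by column X.
Minimax strategy: X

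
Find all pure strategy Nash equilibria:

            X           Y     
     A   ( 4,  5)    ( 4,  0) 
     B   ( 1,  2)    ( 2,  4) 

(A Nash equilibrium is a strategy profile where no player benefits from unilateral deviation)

Nash equilibrium: (A, X)

Work:
Best responses:
  P1 vs X: payoffs [4, 1] → best response A (payoff 4)
  P1 vs Y: payoffs [4, 2] → best response A (payoff 4)
  P2 vs A: payoffs [5, 0] → best response X (payoff 5)
  P2 vs B: payoffs [2, 4] → best response Y (payoff 4)
Mutual best responses: (A,X) → Nash equilibria.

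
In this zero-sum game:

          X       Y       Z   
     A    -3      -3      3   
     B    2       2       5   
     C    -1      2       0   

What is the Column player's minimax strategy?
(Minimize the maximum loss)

Column should play X or Y (all achieve the minimum), value = 2

Work:
Column player minimizes Row's maximum payoff:
Column X: max payoff to Row = 2
Column Y: max payoff to Row = 2
Column Z: max payoff to Row = 5
Minimum is 2, achieved by columns X, Y (tied).
Each of X or Y is a minimax strategy.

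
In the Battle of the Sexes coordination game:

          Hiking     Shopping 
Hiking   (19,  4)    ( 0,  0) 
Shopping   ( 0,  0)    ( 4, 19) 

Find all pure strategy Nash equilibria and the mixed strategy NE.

Pure NE: (Hiking, Hiking) and (Shopping, Shopping); Mixed NE: p = 0.8261, q = 0.1739

Work:
Check pure NE:
(Hiking, Hiking): (19, 4) - no unilateral deviation beneficial
(Shopping, Shopping): (4, 19) - no unilateral deviation beneficial
Mixed NE: P1 plays Hiking with p = 0.8261, P2 plays Hiking with q = 0.1739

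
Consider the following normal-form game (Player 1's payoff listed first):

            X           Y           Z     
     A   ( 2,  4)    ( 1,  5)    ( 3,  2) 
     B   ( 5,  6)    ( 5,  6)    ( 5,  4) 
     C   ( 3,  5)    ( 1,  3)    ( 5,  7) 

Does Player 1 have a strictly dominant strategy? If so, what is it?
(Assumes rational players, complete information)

No strictly dominant strategy exists for Player 1

Work:
A strategy strictly dominates another if it gives a strictly higher payoff against every opponent action. Compare each pair of P1's strategies column-by-column:
  A vs B: [2 vs 5, 1 vs 5, 3 vs 5] → A does not strictly dominate B (column X: 2 ≤ 5)
  A vs C: [2 vs 3, 1 vs 1, 3 vs 5] → A does not strictly dominate C (column X: 2 ≤ 3)
  B vs A: [5 vs 2, 5 vs 1, 5 vs 3] → B strictly dominates A
  B vs C: [5 vs 3, 5 vs 1, 5 vs 5] → B does not strictly dominate C (column Z: 5 ≤ 5)
  C vs A: [3 vs 2, 1 vs 1, 5 vs 3] → C does not strictly dominate A (column Y: 1 ≤ 1)
  C vs B: [3 vs 5, 1 vs 5, 5 vs 5] → C does not strictly dominate B (column X: 3 ≤ 5)
No single strategy strictly dominates all others → no strictly dominant strategy.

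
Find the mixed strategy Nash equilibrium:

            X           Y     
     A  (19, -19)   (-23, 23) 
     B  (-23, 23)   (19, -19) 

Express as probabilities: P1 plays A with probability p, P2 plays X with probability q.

p = 0.5, q = 0.5

Work:
Find probabilities that make opponent indifferent:
P2 chooses q to make P1 indifferent between A and B
P1 chooses p to make P2 indifferent between X and Y
Mixed NE: P1 plays (A: 0.5, B: 0.5), P2 plays (X: 0.5, Y: 0.5)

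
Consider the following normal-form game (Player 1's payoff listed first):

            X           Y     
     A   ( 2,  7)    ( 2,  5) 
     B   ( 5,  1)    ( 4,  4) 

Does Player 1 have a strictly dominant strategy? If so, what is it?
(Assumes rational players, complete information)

Yes, Player 1's strictly dominant strategy is B

Work:
A strategy strictly dominates another if it gives a strictly higher payoff against every opponent action. Compare each pair of P1's strategies column-by-column:
  A vs B: [2 vs 5, 2 vs 4] → A does not strictly dominate B (column X: 2 ≤ 5)
  B vs A: [5 vs 2, 4 vs 2] → B strictly dominates A
B strictly dominates every other strategy → strictly dominant.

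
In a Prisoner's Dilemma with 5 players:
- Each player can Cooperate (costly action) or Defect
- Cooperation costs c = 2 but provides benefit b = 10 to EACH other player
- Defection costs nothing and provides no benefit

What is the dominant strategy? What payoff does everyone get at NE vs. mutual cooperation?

Dominant: Defect; NE payoff = 0; Coop payoff = 38

Work:
Defect dominates (saves cost c = 2, benefit to others is external)
NE: All defect → everyone gets 0
If all cooperate: each receives (4)×10 - 2 = 38
Social dilemma: 38 > 0 but NE gives 0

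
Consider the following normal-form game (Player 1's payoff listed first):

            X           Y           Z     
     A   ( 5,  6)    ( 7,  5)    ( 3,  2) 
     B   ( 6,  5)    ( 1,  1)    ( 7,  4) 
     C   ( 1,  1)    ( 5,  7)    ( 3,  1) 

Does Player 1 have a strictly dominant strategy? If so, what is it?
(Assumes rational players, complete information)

No strictly dominant strategy exists for Player 1

Work:
A strategy strictly dominates another if it gives a strictly higher payoff against every opponent action. Compare each pair of P1's strategies column-by-column:
  A vs B: [5 vs 6, 7 vs 1, 3 vs 7] → A does not strictly dominate B (column X: 5 ≤ 6)
  A vs C: [5 vs 1, 7 vs 5, 3 vs 3] → A does not strictly dominate C (column Z: 3 ≤ 3)
  B vs A: [6 vs 5, 1 vs 7, 7 vs 3] → B does not strictly dominate A (column Y: 1 ≤ 7)
  B vs C: [6 vs 1, 1 vs 5, 7 vs 3] → B does not strictly dominate C (column Y: 1 ≤ 5)
  C vs A: [1 vs 5, 5 vs 7, 3 vs 3] → C does not strictly dominate A (column X: 1 ≤ 5)
  C vs B: [1 vs 6, 5 vs 1, 3 vs 7] → C does not strictly dominate B (column X: 1 ≤ 6)
No single strategy strictly dominates all others → no strictly dominant strategy.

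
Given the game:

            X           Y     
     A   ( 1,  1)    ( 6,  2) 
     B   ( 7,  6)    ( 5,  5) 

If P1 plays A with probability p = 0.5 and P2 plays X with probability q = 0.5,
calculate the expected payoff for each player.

E[P1] = 4.75, E[P2] = 3.5

Work:
E[P1] = p·q·π₁(A,X) + p·(1-q)·π₁(A,Y) + (1-p)·q·π₁(B,X) + (1-p)·(1-q)·π₁(B,Y)
= 0.5·0.5·1 + 0.5·0.5·6 + 0.5·0.5·7 + 0.5·0.5·5
= 4.75

E[P2] = 3.5 (similar calculation)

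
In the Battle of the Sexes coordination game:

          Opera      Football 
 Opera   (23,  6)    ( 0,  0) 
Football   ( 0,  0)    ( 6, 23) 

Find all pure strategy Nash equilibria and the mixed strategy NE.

Pure NE: (Opera, Opera) and (Football, Football); Mixed NE: p = 0.7931, q = 0.2069

Work:
Check pure NE:
(Opera, Opera): (23, 6) - no unilateral deviation beneficial
(Football, Football): (6, 23) - no unilateral deviation beneficial
Mixed NE: P1 plays Opera with p = 0.7931, P2 plays Opera with q = 0.2069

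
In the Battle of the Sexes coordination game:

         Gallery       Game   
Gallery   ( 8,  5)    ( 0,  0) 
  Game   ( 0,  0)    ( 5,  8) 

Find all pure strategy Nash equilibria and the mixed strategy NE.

Pure NE: (Gallery, Gallery) and (Game, Game); Mixed NE: p = 0.6154, q = 0.3846

Work:
Check pure NE:
(Gallery, Gallery): (8, 5) - no unilateral deviation beneficial
(Game, Game): (5, 8) - no unilateral deviation beneficial
Mixed NE: P1 plays Gallery with p = 0.6154, P2 plays Gallery with q = 0.3846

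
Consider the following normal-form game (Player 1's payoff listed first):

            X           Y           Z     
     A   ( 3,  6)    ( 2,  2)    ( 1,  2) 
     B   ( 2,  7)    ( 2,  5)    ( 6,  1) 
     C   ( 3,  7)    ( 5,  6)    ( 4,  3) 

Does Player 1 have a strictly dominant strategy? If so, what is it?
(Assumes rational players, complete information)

No strictly dominant strategy exists for Player 1

Work:
A strategy strictly dominates another if it gives a strictly higher payoff against every opponent action. Compare each pair of P1's strategies column-by-column:
  A vs B: [3 vs 2, 2 vs 2, 1 vs 6] → A does not strictly dominate B (column Y: 2 ≤ 2)
  A vs C: [3 vs 3, 2 vs 5, 1 vs 4] → A does not strictly dominate C (column X: 3 ≤ 3)
  B vs A: [2 vs 3, 2 vs 2, 6 vs 1] → B does not strictly dominate A (column X: 2 ≤ 3)
  B vs C: [2 vs 3, 2 vs 5, 6 vs 4] → B does not strictly dominate C (column X: 2 ≤ 3)
  C vs A: [3 vs 3, 5 vs 2, 4 vs 1] → C does not strictly dominate A (column X: 3 ≤ 3)
  C vs B: [3 vs 2, 5 vs 2, 4 vs 6] → C does not strictly dominate B (column Z: 4 ≤ 6)
No single strategy strictly dominates all others → no strictly dominant strategy.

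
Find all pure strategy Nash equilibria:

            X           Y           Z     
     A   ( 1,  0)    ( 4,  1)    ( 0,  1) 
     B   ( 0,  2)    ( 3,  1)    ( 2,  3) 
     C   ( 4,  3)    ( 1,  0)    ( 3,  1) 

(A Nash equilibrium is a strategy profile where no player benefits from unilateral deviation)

Nash equilibrium: (A, Y), (C, X)

Work:
Best responses:
  P1 vs X: payoffs [1, 0, 4] → best response C (payoff 4)
  P1 vs Y: payoffs [4, 3, 1] → best response A (payoff 4)
  P1 vs Z: payoffs [0, 2, 3] → best response C (payoff 3)
  P2 vs A: payoffs [0, 1, 1] → best response Y/Z (payoff 1)
  P2 vs B: payoffs [2, 1, 3] → best response Z (payoff 3)
  P2 vs C: payoffs [3, 0, 1] → best response X (payoff 3)
Mutual best responses: (A,Y), (C,X) → Nash equilibria.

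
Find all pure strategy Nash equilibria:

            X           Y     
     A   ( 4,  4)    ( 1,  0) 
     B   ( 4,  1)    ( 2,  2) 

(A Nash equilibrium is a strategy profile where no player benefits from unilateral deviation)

Nash equilibrium: (A, X), (B, Y)

Work:
Best responses:
  P1 vs X: payoffs [4, 4] → best response A/B (payoff 4)
  P1 vs Y: payoffs [1, 2] → best response B (payoff 2)
  P2 vs A: payoffs [4, 0] → best response X (payoff 4)
  P2 vs B: payoffs [1, 2] → best response Y (payoff 2)
Mutual best responses: (A,X), (B,Y) → Nash equilibria.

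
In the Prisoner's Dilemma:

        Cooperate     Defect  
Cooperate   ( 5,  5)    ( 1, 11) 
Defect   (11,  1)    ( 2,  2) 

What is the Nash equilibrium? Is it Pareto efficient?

(Defect, Defect) is NE; not Pareto efficient

Work:
Defect dominates Cooperate for both players:
If P2 cooperates: Defect (11) > Cooperate (5)
If P2 defects: Defect (2) > Cooperate (1)
NE: (Defect, Defect) with payoff (2, 2)
But (Cooperate, Cooperate) = (5, 5) Pareto dominates (2, 2)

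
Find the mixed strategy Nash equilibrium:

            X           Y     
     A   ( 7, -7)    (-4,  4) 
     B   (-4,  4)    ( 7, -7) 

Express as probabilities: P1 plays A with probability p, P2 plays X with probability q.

p = 0.5, q = 0.5

Work:
Find probabilities that make opponent indifferent:
P2 chooses q to make P1 indifferent between A and B
P1 chooses p to make P2 indifferent between X and Y
Mixed NE: P1 plays (A: 0.5, B: 0.5), P2 plays (X: 0.5, Y: 0.5)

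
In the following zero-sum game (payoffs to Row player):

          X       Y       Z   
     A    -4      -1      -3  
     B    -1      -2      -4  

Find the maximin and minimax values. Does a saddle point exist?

Maximin = -4, Minimax = -3, Saddle: False

Work:
Row minimums: [-4, -4] → maximin = -4
Column maximums: [-1, -1, -3] → minimax = -3
No saddle point (maximin ≠ minimax). Mixed strategy needed.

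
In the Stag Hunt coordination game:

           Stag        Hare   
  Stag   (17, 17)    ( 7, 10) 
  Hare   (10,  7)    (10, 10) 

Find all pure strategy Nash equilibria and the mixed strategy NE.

Pure NE: (Stag, Stag) and (Hare, Hare); Mixed NE: p = 0.3, q = 0.3

Work:
Check pure NE:
(Stag, Stag): (17, 17) - no unilateral deviation beneficial
(Hare, Hare): (10, 10) - no unilateral deviation beneficial
Mixed NE: P1 plays Stag with p = 0.3, P2 plays Stag with q = 0.3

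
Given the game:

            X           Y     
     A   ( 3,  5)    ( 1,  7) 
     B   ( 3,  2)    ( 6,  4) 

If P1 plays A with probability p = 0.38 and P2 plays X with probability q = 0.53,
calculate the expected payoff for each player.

E[P1] = 3.517, E[P2] = 4.08

Work:
E[P1] = p·q·π₁(A,X) + p·(1-q)·π₁(A,Y) + (1-p)·q·π₁(B,X) + (1-p)·(1-q)·π₁(B,Y)
= 0.38·0.53·3 + 0.38·0.47·1 + 0.62·0.53·3 + 0.62·0.47·6
= 3.517

E[P2] = 4.08 (similar calculation)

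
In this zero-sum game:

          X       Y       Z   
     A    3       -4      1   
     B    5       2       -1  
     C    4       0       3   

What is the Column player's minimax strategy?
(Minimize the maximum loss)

Column should play Y, value = 2

Work:
Column player minimizes Row's maximum payoff:
Column X: max payoff to Row = 5
Column Y: max payoff to Row = 2
Column Z: max payoff to Row = 3
Minimum is 2, achieved by column Y.
Minimax strategy: Y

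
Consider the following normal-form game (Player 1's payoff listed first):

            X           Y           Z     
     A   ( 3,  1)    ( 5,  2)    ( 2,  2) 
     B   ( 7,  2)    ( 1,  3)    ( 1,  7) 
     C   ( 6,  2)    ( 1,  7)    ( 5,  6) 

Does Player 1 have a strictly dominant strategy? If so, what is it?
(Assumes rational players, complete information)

No strictly dominant strategy exists for Player 1

Work:
A strategy strictly dominates another if it gives a strictly higher payoff against every opponent action. Compare each pair of P1's strategies column-by-column:
  A vs B: [3 vs 7, 5 vs 1, 2 vs 1] → A does not strictly dominate B (column X: 3 ≤ 7)
  A vs C: [3 vs 6, 5 vs 1, 2 vs 5] → A does not strictly dominate C (column X: 3 ≤ 6)
  B vs A: [7 vs 3, 1 vs 5, 1 vs 2] → B does not strictly dominate A (column Y: 1 ≤ 5)
  B vs C: [7 vs 6, 1 vs 1, 1 vs 5] → B does not strictly dominate C (column Y: 1 ≤ 1)
  C vs A: [6 vs 3, 1 vs 5, 5 vs 2] → C does not strictly dominate A (column Y: 1 ≤ 5)
  C vs B: [6 vs 7, 1 vs 1, 5 vs 1] → C does not strictly dominate B (column X: 6 ≤ 7)
No single strategy strictly dominates all others → no strictly dominant strategy.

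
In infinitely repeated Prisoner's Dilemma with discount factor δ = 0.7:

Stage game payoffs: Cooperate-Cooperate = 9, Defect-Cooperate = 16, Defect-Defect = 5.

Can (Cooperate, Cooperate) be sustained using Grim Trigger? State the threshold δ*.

δ* = 0.6364; since δ = 0.7 ≥ 0.6364, cooperation can be sustained

Work:
For Grim Trigger:
Cooperate forever: 9/(1-δ)
Defect then punished: 16 + 5·δ/(1-δ)
Need: 9/(1-δ) ≥ 16 + 5·δ/(1-δ)
Solving: δ ≥ (T-R)/(T-P) = (16-9)/(16-5) = 0.6364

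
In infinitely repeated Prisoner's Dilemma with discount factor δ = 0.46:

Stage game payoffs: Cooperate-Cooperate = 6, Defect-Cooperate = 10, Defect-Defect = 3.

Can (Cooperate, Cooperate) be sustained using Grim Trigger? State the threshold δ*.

δ* = 0.5714; since δ = 0.46 < 0.5714, cooperation cannot be sustained

Work:
For Grim Trigger:
Cooperate forever: 6/(1-δ)
Defect then punished: 10 + 3·δ/(1-δ)
Need: 6/(1-δ) ≥ 10 + 3·δ/(1-δ)
Solving: δ ≥ (T-R)/(T-P) = (10-6)/(10-3) = 0.5714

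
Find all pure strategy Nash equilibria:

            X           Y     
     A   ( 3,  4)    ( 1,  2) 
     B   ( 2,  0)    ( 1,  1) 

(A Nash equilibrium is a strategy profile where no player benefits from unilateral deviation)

Nash equilibrium: (A, X), (B, Y)

Work:
Best responses:
  P1 vs X: payoffs [3, 2] → best response A (payoff 3)
  P1 vs Y: payoffs [1, 1] → best response A/B (payoff 1)
  P2 vs A: payoffs [4, 2] → best response X (payoff 4)
  P2 vs B: payoffs [0, 1] → best response Y (payoff 1)
Mutual best responses: (A,X), (B,Y) → Nash equilibria.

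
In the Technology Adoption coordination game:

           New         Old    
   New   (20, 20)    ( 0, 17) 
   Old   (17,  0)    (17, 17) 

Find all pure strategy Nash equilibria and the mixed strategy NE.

Pure NE: (New, New) and (Old, Old); Mixed NE: p = 0.85, q = 0.85

Work:
Check pure NE:
(New, New): (20, 20) - no unilateral deviation beneficial
(Old, Old): (17, 17) - no unilateral deviation beneficial
Mixed NE: P1 plays New with p = 0.85, P2 plays New with q = 0.85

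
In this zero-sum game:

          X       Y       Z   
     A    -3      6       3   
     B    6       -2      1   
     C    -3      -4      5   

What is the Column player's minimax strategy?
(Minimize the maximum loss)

Column should play Z, value = 5

Work:
Column player minimizes Row's maximum payoff:
Column X: max payoff to Row = 6
Column Y: max payoff to Row = 6
Column Z: max payoff to Row = 5
Minimum is 5, achieved by column Z.
Minimax strategy: Z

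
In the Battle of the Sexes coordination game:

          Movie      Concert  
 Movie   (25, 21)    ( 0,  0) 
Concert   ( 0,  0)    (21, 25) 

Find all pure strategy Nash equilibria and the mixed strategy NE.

Pure NE: (Movie, Movie) and (Concert, Concert); Mixed NE: p = 0.5435, q = 0.4565

Work:
Check pure NE:
(Movie, Movie): (25, 21) - no unilateral deviation beneficial
(Concert, Concert): (21, 25) - no unilateral deviation beneficial
Mixed NE: P1 plays Movie with p = 0.5435, P2 plays Movie with q = 0.4565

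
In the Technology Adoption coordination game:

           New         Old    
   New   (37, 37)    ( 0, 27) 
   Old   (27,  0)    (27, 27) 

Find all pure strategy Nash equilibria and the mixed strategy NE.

Pure NE: (New, New) and (Old, Old); Mixed NE: p = 0.7297, q = 0.7297

Work:
Check pure NE:
(New, New): (37, 37) - no unilateral deviation beneficial
(Old, Old): (27, 27) - no unilateral deviation beneficial
Mixed NE: P1 plays New with p = 0.7297, P2 plays New with q = 0.7297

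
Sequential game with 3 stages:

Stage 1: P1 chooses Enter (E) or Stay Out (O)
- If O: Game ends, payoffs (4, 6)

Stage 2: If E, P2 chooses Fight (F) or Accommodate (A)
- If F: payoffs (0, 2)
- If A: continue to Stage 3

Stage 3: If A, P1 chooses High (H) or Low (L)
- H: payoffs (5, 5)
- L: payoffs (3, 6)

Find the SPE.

SPE: (E, A, H); Outcome (5, 5)

Work:
Stage 3: P1 chooses H (5 vs 3)
Stage 2: P2: F->2, A->5 (anticipating H). Choose A
Stage 1: P1: O->4, E->5 (anticipating A, H). Choose E
SPE path: E -> A -> H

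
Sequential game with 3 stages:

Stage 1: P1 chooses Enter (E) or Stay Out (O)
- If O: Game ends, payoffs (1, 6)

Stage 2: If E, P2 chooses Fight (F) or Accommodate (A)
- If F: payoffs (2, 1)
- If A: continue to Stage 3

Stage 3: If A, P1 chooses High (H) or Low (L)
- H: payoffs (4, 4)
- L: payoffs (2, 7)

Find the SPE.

SPE: (E, A, H); Outcome (4, 4)

Work:
Stage 3: P1 chooses H (4 vs 2)
Stage 2: P2: F->1, A->4 (anticipating H). Choose A
Stage 1: P1: O->1, E->4 (anticipating A, H). Choose E
SPE path: E -> A -> H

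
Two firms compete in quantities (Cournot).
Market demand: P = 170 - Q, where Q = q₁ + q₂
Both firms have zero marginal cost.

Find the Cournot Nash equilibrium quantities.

q₁* = q₂* = 56.67; P* = 56.67

Work:
Profit: π_i = P·q_i = (a - q_i - q_j)·q_i
FOC: ∂π_i/∂q_i = a - 2q_i - q_j = 0
Reaction function: q_i = (170 - q_j)/2
Symmetry: q* = 170/3 = 56.67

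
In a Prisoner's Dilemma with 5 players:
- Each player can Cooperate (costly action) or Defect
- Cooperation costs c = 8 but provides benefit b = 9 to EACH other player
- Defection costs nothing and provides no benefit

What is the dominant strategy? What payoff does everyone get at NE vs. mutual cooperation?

Dominant: Defect; NE payoff = 0; Coop payoff = 28

Work:
Defect dominates (saves cost c = 8, benefit to others is external)
NE: All defect → everyone gets 0
If all cooperate: each receives (4)×9 - 8 = 28
Social dilemma: 28 > 0 but NE gives 0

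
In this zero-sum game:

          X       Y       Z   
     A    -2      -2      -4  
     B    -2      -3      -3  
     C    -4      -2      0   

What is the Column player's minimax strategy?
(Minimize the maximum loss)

Column should play X or Y (all achieve the minimum), value = -2

Work:
Column player minimizes Row's maximum payoff:
Column X: max payoff to Row = -2
Column Y: max payoff to Row = -2
Column Z: max payoff to Row = 0
Minimum is -2, achieved by columns X, Y (tied).
Each of X or Y is a minimax strategy.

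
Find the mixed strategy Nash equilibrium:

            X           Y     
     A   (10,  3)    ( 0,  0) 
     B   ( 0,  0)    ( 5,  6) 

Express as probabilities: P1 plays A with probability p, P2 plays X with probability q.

p = 0.6667, q = 0.3333

Work:
Find probabilities that make opponent indifferent:
P2 chooses q to make P1 indifferent between A and B
P1 chooses p to make P2 indifferent between X and Y
Mixed NE: P1 plays (A: 0.6667, B: 0.3333), P2 plays (X: 0.3333, Y: 0.6667)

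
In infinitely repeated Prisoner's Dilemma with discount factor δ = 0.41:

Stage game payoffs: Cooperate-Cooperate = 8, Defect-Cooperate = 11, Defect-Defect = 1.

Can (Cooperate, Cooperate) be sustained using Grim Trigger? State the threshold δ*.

δ* = 0.3; since δ = 0.41 ≥ 0.3, cooperation can be sustained

Work:
For Grim Trigger:
Cooperate forever: 8/(1-δ)
Defect then punished: 11 + 1·δ/(1-δ)
Need: 8/(1-δ) ≥ 11 + 1·δ/(1-δ)
Solving: δ ≥ (T-R)/(T-P) = (11-8)/(11-1) = 0.3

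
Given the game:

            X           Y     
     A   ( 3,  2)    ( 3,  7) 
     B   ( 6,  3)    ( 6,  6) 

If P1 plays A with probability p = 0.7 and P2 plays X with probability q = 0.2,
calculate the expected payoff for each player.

E[P1] = 3.9, E[P2] = 5.82

Work:
E[P1] = p·q·π₁(A,X) + p·(1-q)·π₁(A,Y) + (1-p)·q·π₁(B,X) + (1-p)·(1-q)·π₁(B,Y)
= 0.7·0.2·3 + 0.7·0.8·3 + 0.3·0.2·6 + 0.3·0.8·6
= 3.9

E[P2] = 5.82 (similar calculation)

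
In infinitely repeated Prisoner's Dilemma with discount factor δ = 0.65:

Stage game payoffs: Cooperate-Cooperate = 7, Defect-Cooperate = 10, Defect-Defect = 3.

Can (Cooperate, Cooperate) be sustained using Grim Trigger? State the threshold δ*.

δ* = 0.4286; since δ = 0.65 ≥ 0.4286, cooperation can be sustained

Work:
For Grim Trigger:
Cooperate forever: 7/(1-δ)
Defect then punished: 10 + 3·δ/(1-δ)
Need: 7/(1-δ) ≥ 10 + 3·δ/(1-δ)
Solving: δ ≥ (T-R)/(T-P) = (10-7)/(10-3) = 0.4286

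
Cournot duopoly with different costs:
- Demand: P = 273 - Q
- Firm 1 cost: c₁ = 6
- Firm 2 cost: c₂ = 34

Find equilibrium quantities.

q₁* = 98.33, q₂* = 70.33

Work:
Reaction: q₁ = (273 - 6 - q₂)/2
Reaction: q₂ = (273 - 34 - q₁)/2
Solve simultaneously:
q₁* = (273 - 2×6 + 34)/3 = 98.33
q₂* = (273 - 2×34 + 6)/3 = 70.33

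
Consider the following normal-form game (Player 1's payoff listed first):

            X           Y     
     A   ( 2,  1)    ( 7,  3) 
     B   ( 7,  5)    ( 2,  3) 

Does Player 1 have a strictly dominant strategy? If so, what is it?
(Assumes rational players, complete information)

No strictly dominant strategy exists for Player 1

Work:
A strategy strictly dominates another if it gives a strictly higher payoff against every opponent action. Compare each pair of P1's strategies column-by-column:
  A vs B: [2 vs 7, 7 vs 2] → A does not strictly dominate B (column X: 2 ≤ 7)
  B vs A: [7 vs 2, 2 vs 7] → B does not strictly dominate A (column Y: 2 ≤ 7)
No single strategy strictly dominates all others → no strictly dominant strategy.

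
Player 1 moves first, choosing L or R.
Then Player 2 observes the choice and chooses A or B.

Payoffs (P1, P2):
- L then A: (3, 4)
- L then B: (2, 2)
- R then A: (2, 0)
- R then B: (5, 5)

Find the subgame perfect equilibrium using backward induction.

P1 plays R, P2 plays A after L and B after R; Payoff (5, 5)

Work:
Backward induction:
After L: P2 chooses A → P1 gets 3
After R: P2 chooses B → P1 gets 5
P1 chooses R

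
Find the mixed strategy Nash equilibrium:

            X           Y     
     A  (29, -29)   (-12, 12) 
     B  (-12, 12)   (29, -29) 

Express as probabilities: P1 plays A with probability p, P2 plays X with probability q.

p = 0.5, q = 0.5

Work:
Find probabilities that make opponent indifferent:
P2 chooses q to make P1 indifferent between A and B
P1 chooses p to make P2 indifferent between X and Y
Mixed NE: P1 plays (A: 0.5, B: 0.5), P2 plays (X: 0.5, Y: 0.5)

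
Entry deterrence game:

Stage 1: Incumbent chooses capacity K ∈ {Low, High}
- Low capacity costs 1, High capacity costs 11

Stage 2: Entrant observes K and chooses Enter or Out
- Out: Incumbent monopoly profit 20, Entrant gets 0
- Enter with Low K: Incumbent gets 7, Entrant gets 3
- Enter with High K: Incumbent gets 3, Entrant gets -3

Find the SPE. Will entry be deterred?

SPE: (High, Enter|Low, Out|High); Entry deterred. Incumbent net profit = 9

Work:
After Low K: Entrant enters (3 > 0)
After High K: Entrant stays out (-3 < 0)
Incumbent: Low → 7−1=6, High → 20−11=9
Incumbent chooses High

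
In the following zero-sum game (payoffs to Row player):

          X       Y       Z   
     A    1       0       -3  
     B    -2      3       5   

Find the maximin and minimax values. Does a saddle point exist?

Maximin = -2, Minimax = 1, Saddle: False

Work:
Row minimums: [-3, -2] → maximin = -2
Column maximums: [1, 3, 5] → minimax = 1
No saddle point (maximin ≠ minimax). Mixed strategy needed.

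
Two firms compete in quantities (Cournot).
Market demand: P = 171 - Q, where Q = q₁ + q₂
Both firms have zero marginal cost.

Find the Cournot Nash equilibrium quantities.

q₁* = q₂* = 57.0; P* = 57.0

Work:
Profit: π_i = P·q_i = (a - q_i - q_j)·q_i
FOC: ∂π_i/∂q_i = a - 2q_i - q_j = 0
Reaction function: q_i = (171 - q_j)/2
Symmetry: q* = 171/3 = 57.0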